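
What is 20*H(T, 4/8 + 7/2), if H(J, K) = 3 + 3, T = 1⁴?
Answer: 120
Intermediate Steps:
T = 1
H(J, K) = 6
20*H(T, 4/8 + 7/2) = 20*6 = 120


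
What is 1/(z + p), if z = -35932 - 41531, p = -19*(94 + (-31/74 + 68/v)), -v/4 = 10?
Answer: -185/14653617 ≈ -1.2625e-5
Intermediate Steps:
v = -40 (v = -4*10 = -40)
p = -322962/185 (p = -19*(94 + (-31/74 + 68/(-40))) = -19*(94 + (-31*1/74 + 68*(-1/40))) = -19*(94 + (-31/74 - 17/10)) = -19*(94 - 392/185) = -19*16998/185 = -322962/185 ≈ -1745.7)
z = -77463
1/(z + p) = 1/(-77463 - 322962/185) = 1/(-14653617/185) = -185/14653617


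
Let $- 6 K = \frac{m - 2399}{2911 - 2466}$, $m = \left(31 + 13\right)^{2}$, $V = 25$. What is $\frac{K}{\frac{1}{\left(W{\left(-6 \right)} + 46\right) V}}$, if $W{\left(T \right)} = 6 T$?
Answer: $\frac{11575}{267} \approx 43.352$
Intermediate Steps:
$m = 1936$ ($m = 44^{2} = 1936$)
$K = \frac{463}{2670}$ ($K = - \frac{\left(1936 - 2399\right) \frac{1}{2911 - 2466}}{6} = - \frac{\left(-463\right) \frac{1}{445}}{6} = \left(- \frac{1}{6}\right) \left(- \frac{463}{445}\right) = \frac{463}{2670} \approx 0.17341$)
$\frac{K}{\frac{1}{\left(W{\left(-6 \right)} + 46\right) V}} = \frac{463}{2670 \frac{1}{\left(6 \left(-6\right) + 46\right) 25}} = \frac{463}{2670 \frac{1}{\left(-36 + 46\right) 25}} = \frac{463}{2670 \frac{1}{10 \cdot 25}} = \frac{463}{2670 \cdot \frac{1}{250}} = \frac{463 \frac{1}{\frac{1}{250}}}{2670} = \frac{463}{2670} \cdot 250 = \frac{11575}{267}$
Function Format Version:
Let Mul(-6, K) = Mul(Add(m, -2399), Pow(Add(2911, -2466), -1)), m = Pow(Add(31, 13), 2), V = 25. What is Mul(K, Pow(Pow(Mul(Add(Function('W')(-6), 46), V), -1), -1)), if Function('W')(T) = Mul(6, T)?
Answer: Rational(11575, 267) ≈ 43.352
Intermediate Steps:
m = 1936 (m = Pow(44, 2) = 1936)
K = Rational(463, 2670) (K = Mul(Rational(-1, 6), Mul(Add(1936, -2399), Pow(Add(2911, -2466), -1))) = Mul(Rational(-1, 6), Mul(-463, Pow(445, -1))) = Mul(Rational(-1, 6), Mul(-463, Rational(1, 445))) = Mul(Rational(-1, 6), Rational(-463, 445)) = Rational(463, 2670) ≈ 0.17341)
Mul(K, Pow(Pow(Mul(Add(Function('W')(-6), 46), V), -1), -1)) = Mul(Rational(463, 2670), Pow(Pow(Mul(Add(Mul(6, -6), 46), 25), -1), -1)) = Mul(Rational(463, 2670), Pow(Pow(Mul(Add(-36, 46), 25), -1), -1)) = Mul(Rational(463, 2670), Pow(Pow(Mul(10, 25), -1), -1)) = Mul(Rational(463, 2670), Pow(Pow(250, -1), -1)) = Mul(Rational(463, 2670), Pow(Rational(1, 250), -1)) = Mul(Rational(463, 2670), 250) = Rational(11575, 267)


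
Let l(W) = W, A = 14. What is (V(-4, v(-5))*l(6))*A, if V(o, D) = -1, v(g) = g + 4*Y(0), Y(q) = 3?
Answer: -84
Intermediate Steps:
v(g) = 12 + g (v(g) = g + 4*3 = g + 12 = 12 + g)
(V(-4, v(-5))*l(6))*A = -1*6*14 = -6*14 = -84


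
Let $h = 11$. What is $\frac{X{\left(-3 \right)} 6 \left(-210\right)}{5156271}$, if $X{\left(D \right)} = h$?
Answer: $- \frac{1540}{572919} \approx -0.002688$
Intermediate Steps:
$X{\left(D \right)} = 11$
$\frac{X{\left(-3 \right)} 6 \left(-210\right)}{5156271} = \frac{11 \cdot 6 \left(-210\right)}{5156271} = 66 \left(-210\right) \frac{1}{5156271} = \left(-13860\right) \frac{1}{5156271} = - \frac{1540}{572919}$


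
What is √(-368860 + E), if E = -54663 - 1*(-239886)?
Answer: I*√183637 ≈ 428.53*I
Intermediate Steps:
E = 185223 (E = -54663 + 239886 = 185223)
√(-368860 + E) = √(-368860 + 185223) = √(-183637) = I*√183637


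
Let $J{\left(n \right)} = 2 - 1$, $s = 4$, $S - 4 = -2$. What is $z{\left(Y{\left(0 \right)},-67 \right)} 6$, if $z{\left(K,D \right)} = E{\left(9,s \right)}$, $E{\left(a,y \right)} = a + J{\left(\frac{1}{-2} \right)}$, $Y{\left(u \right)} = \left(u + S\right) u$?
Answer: $60$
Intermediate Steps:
$S = 2$ ($S = 4 - 2 = 2$)
$Y{\left(u \right)} = u \left(2 + u\right)$ ($Y{\left(u \right)} = \left(u + 2\right) u = \left(2 + u\right) u = u \left(2 + u\right)$)
$J{\left(n \right)} = 1$ ($J{\left(n \right)} = 2 - 1 = 1$)
$E{\left(a,y \right)} = 1 + a$ ($E{\left(a,y \right)} = a + 1 = 1 + a$)
$z{\left(K,D \right)} = 10$ ($z{\left(K,D \right)} = 1 + 9 = 10$)
$z{\left(Y{\left(0 \right)},-67 \right)} 6 = 10 \cdot 6 = 60$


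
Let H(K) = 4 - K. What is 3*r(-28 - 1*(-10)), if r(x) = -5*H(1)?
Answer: -45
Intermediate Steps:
r(x) = -15 (r(x) = -5*(4 - 1*1) = -5*(4 - 1) = -5*3 = -15)
3*r(-28 - 1*(-10)) = 3*(-15) = -45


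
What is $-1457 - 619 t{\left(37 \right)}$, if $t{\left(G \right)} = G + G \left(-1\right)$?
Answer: $-1457$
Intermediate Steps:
$t{\left(G \right)} = 0$ ($t{\left(G \right)} = G - G = 0$)
$-1457 - 619 t{\left(37 \right)} = -1457 - 0 = -1457 + 0 = -1457$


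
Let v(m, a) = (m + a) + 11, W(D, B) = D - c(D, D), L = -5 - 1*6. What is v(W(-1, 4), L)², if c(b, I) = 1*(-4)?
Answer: 9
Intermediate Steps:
L = -11 (L = -5 - 6 = -11)
c(b, I) = -4
W(D, B) = 4 + D (W(D, B) = D - 1*(-4) = D + 4 = 4 + D)
v(m, a) = 11 + a + m (v(m, a) = (a + m) + 11 = 11 + a + m)
v(W(-1, 4), L)² = (11 - 11 + (4 - 1))² = (11 - 11 + 3)² = 3² = 9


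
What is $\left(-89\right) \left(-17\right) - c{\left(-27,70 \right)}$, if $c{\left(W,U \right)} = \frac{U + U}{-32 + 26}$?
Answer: $\frac{4609}{3} \approx 1536.3$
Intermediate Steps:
$c{\left(W,U \right)} = - \frac{U}{3}$ ($c{\left(W,U \right)} = \frac{2 U}{-6} = 2 U \left(- \frac{1}{6}\right) = - \frac{U}{3}$)
$\left(-89\right) \left(-17\right) - c{\left(-27,70 \right)} = \left(-89\right) \left(-17\right) - \left(- \frac{1}{3}\right) 70 = 1513 - - \frac{70}{3} = 1513 + \frac{70}{3} = \frac{4609}{3}$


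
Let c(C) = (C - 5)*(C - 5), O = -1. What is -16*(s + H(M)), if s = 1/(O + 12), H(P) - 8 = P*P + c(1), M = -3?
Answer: -5824/11 ≈ -529.45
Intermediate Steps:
c(C) = (-5 + C)² (c(C) = (-5 + C)*(-5 + C) = (-5 + C)²)
H(P) = 24 + P² (H(P) = 8 + (P*P + (-5 + 1)²) = 8 + (P² + (-4)²) = 8 + (P² + 16) = 8 + (16 + P²) = 24 + P²)
s = 1/11 (s = 1/(-1 + 12) = 1/11 ≈ 0.090909)
-16*(s + H(M)) = -16*(1/11 + (24 + (-3)²)) = -16*(1/11 + (24 + 9)) = -16*(1/11 + 33) = -16*364/11 = -5824/11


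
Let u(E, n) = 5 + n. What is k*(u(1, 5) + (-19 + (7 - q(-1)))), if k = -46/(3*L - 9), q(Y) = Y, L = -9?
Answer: -23/18 ≈ -1.2778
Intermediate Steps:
k = 23/18 (k = -46/(3*(-9) - 9) = -46/(-27 - 9) = -46/(-36) = -46*(-1/36) = 23/18 ≈ 1.2778)
k*(u(1, 5) + (-19 + (7 - q(-1)))) = 23*((5 + 5) + (-19 + (7 - 1*(-1))))/18 = 23*(10 + (-19 + (7 + 1)))/18 = 23*(10 + (-19 + 8))/18 = 23*(10 - 11)/18 = (23/18)*(-1) = -23/18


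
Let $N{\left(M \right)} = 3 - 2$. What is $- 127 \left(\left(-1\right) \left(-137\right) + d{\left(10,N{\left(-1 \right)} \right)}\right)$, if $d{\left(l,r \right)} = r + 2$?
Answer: $-17780$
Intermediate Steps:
$N{\left(M \right)} = 1$ ($N{\left(M \right)} = 3 - 2 = 1$)
$d{\left(l,r \right)} = 2 + r$
$- 127 \left(\left(-1\right) \left(-137\right) + d{\left(10,N{\left(-1 \right)} \right)}\right) = - 127 \left(\left(-1\right) \left(-137\right) + \left(2 + 1\right)\right) = - 127 \left(137 + 3\right) = \left(-127\right) 140 = -17780$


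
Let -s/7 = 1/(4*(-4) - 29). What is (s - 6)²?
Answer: 69169/2025 ≈ 34.158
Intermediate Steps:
s = 7/45 (s = -7/(4*(-4) - 29) = -7/(-16 - 29) = -7/(-45) = -7*(-1/45) = 7/45 ≈ 0.15556)
(s - 6)² = (7/45 - 6)² = (-263/45)² = 69169/2025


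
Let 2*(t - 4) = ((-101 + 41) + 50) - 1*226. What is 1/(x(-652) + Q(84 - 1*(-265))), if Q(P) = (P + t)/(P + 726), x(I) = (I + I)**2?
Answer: 215/365589487 ≈ 5.8809e-7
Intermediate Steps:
t = -114 (t = 4 + (((-101 + 41) + 50) - 1*226)/2 = 4 + ((-60 + 50) - 226)/2 = 4 + (-10 - 226)/2 = 4 + (1/2)*(-236) = 4 - 118 = -114)
x(I) = 4*I**2 (x(I) = (2*I)**2 = 4*I**2)
Q(P) = (-114 + P)/(726 + P) (Q(P) = (P - 114)/(P + 726) = (-114 + P)/(726 + P))
1/(x(-652) + Q(84 - 1*(-265))) = 1/(4*(-652)**2 + (-114 + (84 - 1*(-265)))/(726 + (84 - 1*(-265)))) = 1/(4*425104 + (-114 + (84 + 265))/(726 + (84 + 265))) = 1/(1700416 + (-114 + 349)/(726 + 349)) = 1/(1700416 + 235/1075) = 1/(1700416 + (1/1075)*235) = 1/(1700416 + 47/215) = 1/(365589487/215) = 215/365589487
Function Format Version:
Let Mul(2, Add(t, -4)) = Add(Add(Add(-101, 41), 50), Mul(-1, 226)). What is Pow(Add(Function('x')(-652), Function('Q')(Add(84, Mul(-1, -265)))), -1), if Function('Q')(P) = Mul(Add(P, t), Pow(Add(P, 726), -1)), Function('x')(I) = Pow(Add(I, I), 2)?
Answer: Rational(215, 365589487) ≈ 5.8809e-7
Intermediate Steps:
t = -114 (t = Add(4, Mul(Rational(1, 2), Add(Add(Add(-101, 41), 50), Mul(-1, 226)))) = Add(4, Mul(Rational(1, 2), Add(Add(-60, 50), -226))) = Add(4, Mul(Rational(1, 2), Add(-10, -226))) = Add(4, Mul(Rational(1, 2), -236)) = Add(4, -118) = -114)
Function('x')(I) = Mul(4, Pow(I, 2)) (Function('x')(I) = Pow(Mul(2, I), 2) = Mul(4, Pow(I, 2)))
Function('Q')(P) = Mul(Pow(Add(726, P), -1), Add(-114, P)) (Function('Q')(P) = Mul(Add(P, -114), Pow(Add(P, 726), -1)) = Mul(Add(-114, P), Pow(Add(726, P), -1)) = Mul(Pow(Add(726, P), -1), Add(-114, P)))
Pow(Add(Function('x')(-652), Function('Q')(Add(84, Mul(-1, -265)))), -1) = Pow(Add(Mul(4, Pow(-652, 2)), Mul(Pow(Add(726, Add(84, Mul(-1, -265))), -1), Add(-114, Add(84, Mul(-1, -265))))), -1) = Pow(Add(Mul(4, 425104), Mul(Pow(Add(726, Add(84, 265)), -1), Add(-114, Add(84, 265)))), -1) = Pow(Add(1700416, Mul(Pow(Add(726, 349), -1), Add(-114, 349))), -1) = Pow(Add(1700416, Mul(Pow(1075, -1), 235)), -1) = Pow(Add(1700416, Mul(Rational(1, 1075), 235)), -1) = Pow(Add(1700416, Rational(47, 215)), -1) = Pow(Rational(365589487, 215), -1) = Rational(215, 365589487)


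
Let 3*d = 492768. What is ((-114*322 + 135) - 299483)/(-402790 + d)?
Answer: 168028/119267 ≈ 1.4088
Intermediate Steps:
d = 164256 (d = (⅓)*492768 = 164256)
((-114*322 + 135) - 299483)/(-402790 + d) = ((-114*322 + 135) - 299483)/(-402790 + 164256) = ((-36708 + 135) - 299483)/(-238534) = (-36573 - 299483)*(-1/238534) = -336056*(-1/238534) = 168028/119267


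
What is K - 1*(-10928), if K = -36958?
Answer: -26030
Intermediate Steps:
K - 1*(-10928) = -36958 - 1*(-10928) = -36958 + 10928 = -26030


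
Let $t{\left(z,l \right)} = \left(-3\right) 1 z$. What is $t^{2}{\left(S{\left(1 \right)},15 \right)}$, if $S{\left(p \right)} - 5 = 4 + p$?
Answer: $900$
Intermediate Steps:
$S{\left(p \right)} = 9 + p$ ($S{\left(p \right)} = 5 + \left(4 + p\right) = 9 + p$)
$t{\left(z,l \right)} = - 3 z$
$t^{2}{\left(S{\left(1 \right)},15 \right)} = \left(- 3 \left(9 + 1\right)\right)^{2} = \left(\left(-3\right) 10\right)^{2} = \left(-30\right)^{2} = 900$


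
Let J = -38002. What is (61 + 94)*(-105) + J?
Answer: -54277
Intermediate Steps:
(61 + 94)*(-105) + J = (61 + 94)*(-105) - 38002 = 155*(-105) - 38002 = -16275 - 38002 = -54277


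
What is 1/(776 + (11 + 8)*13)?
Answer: 1/1023 ≈ 0.00097752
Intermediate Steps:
1/(776 + (11 + 8)*13) = 1/(776 + 19*13) = 1/(776 + 247) = 1/1023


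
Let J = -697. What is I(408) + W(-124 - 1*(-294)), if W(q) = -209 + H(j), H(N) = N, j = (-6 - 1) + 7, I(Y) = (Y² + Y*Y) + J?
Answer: 332022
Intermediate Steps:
I(Y) = -697 + 2*Y² (I(Y) = (Y² + Y*Y) - 697 = (Y² + Y²) - 697 = 2*Y² - 697 = -697 + 2*Y²)
j = 0 (j = -7 + 7 = 0)
W(q) = -209 (W(q) = -209 + 0 = -209)
I(408) + W(-124 - 1*(-294)) = (-697 + 2*408²) - 209 = (-697 + 2*166464) - 209 = (-697 + 332928) - 209 = 332231 - 209 = 332022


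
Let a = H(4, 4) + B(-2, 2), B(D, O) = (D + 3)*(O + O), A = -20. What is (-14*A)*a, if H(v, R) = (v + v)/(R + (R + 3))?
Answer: 14560/11 ≈ 1323.6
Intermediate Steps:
H(v, R) = 2*v/(3 + 2*R) (H(v, R) = (2*v)/(R + (3 + R)) = (2*v)/(3 + 2*R) = 2*v/(3 + 2*R))
B(D, O) = 2*O*(3 + D) (B(D, O) = (3 + D)*(2*O) = 2*O*(3 + D))
a = 52/11 (a = 2*4/(3 + 2*4) + 2*2*(3 - 2) = 2*4/(3 + 8) + 2*2*1 = 2*4/11 + 4 = 2*4*(1/11) + 4 = 8/11 + 4 = 52/11 ≈ 4.7273)
(-14*A)*a = -14*(-20)*(52/11) = 280*(52/11) = 14560/11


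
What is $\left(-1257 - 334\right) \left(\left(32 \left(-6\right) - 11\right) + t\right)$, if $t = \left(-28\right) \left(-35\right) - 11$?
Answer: $-1218706$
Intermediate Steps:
$t = 969$ ($t = 980 - 11 = 969$)
$\left(-1257 - 334\right) \left(\left(32 \left(-6\right) - 11\right) + t\right) = \left(-1257 - 334\right) \left(\left(32 \left(-6\right) - 11\right) + 969\right) = \left(-1257 - 334\right) \left(\left(-192 - 11\right) + 969\right) = - 1591 \left(-203 + 969\right) = \left(-1591\right) 766 = -1218706$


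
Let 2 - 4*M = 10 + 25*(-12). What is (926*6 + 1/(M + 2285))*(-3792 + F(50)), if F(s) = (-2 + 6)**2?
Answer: -24734780512/1179 ≈ -2.0979e+7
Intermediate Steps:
F(s) = 16 (F(s) = 4**2 = 16)
M = 73 (M = 1/2 - (10 + 25*(-12))/4 = 1/2 - (10 - 300)/4 = 1/2 - 1/4*(-290) = 1/2 + 145/2 = 73)
(926*6 + 1/(M + 2285))*(-3792 + F(50)) = (926*6 + 1/(73 + 2285))*(-3792 + 16) = (5556 + 1/2358)*(-3776) = (13101049/2358)*(-3776) = -24734780512/1179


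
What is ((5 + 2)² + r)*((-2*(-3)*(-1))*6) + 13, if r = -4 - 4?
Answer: -1463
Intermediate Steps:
r = -8
((5 + 2)² + r)*((-2*(-3)*(-1))*6) + 13 = ((5 + 2)² - 8)*((-2*(-3)*(-1))*6) + 13 = (7² - 8)*((6*(-1))*6) + 13 = (49 - 8)*(-6*6) + 13 = 41*(-36) + 13 = -1476 + 13 = -1463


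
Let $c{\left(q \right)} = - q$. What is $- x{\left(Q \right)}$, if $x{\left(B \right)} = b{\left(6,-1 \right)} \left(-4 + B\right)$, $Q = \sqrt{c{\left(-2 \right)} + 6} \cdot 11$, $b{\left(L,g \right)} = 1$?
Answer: $4 - 22 \sqrt{2} \approx -27.113$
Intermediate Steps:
$Q = 22 \sqrt{2}$ ($Q = \sqrt{\left(-1\right) \left(-2\right) + 6} \cdot 11 = \sqrt{2 + 6} \cdot 11 = \sqrt{8} \cdot 11 = 2 \sqrt{2} \cdot 11 = 22 \sqrt{2} \approx 31.113$)
$x{\left(B \right)} = -4 + B$ ($x{\left(B \right)} = 1 \left(-4 + B\right) = -4 + B$)
$- x{\left(Q \right)} = - (-4 + 22 \sqrt{2}) = 4 - 22 \sqrt{2}$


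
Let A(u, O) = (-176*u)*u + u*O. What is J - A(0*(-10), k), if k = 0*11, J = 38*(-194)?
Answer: -7372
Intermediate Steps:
J = -7372
k = 0
A(u, O) = -176*u**2 + O*u
J - A(0*(-10), k) = -7372 - 0*(-10)*(0 - 0*(-10)) = -7372 - 0*(0 - 176*0) = -7372 - 0*(0 + 0) = -7372 - 0*0 = -7372 - 1*0 = -7372 + 0 = -7372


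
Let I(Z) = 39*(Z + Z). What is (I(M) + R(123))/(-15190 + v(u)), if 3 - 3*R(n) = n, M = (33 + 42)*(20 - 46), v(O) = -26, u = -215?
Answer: 38035/3804 ≈ 9.9987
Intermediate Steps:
M = -1950 (M = 75*(-26) = -1950)
R(n) = 1 - n/3
I(Z) = 78*Z (I(Z) = 39*(2*Z) = 78*Z)
(I(M) + R(123))/(-15190 + v(u)) = (78*(-1950) + (1 - ⅓*123))/(-15190 - 26) = (-152100 + (1 - 41))/(-15216) = (-152100 - 40)*(-1/15216) = -152140*(-1/15216) = 38035/3804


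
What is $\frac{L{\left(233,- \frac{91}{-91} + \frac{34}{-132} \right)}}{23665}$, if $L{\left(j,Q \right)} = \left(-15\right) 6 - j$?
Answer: $- \frac{323}{23665} \approx -0.013649$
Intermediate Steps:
$L{\left(j,Q \right)} = -90 - j$
$\frac{L{\left(233,- \frac{91}{-91} + \frac{34}{-132} \right)}}{23665} = \frac{-90 - 233}{23665} = \left(-90 - 233\right) \frac{1}{23665} = \left(-323\right) \frac{1}{23665} = - \frac{323}{23665}$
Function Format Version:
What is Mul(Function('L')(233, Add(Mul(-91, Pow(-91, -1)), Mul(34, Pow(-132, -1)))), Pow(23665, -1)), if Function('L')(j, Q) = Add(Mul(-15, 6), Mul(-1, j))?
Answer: Rational(-323, 23665) ≈ -0.013649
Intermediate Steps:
Function('L')(j, Q) = Add(-90, Mul(-1, j))
Mul(Function('L')(233, Add(Mul(-91, Pow(-91, -1)), Mul(34, Pow(-132, -1)))), Pow(23665, -1)) = Mul(Add(-90, Mul(-1, 233)), Pow(23665, -1)) = Mul(Add(-90, -233), Rational(1, 23665)) = Mul(-323, Rational(1, 23665)) = Rational(-323, 23665)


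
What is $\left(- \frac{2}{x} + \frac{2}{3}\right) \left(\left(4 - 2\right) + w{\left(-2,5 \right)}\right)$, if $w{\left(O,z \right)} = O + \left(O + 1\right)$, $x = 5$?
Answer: $- \frac{4}{15} \approx -0.26667$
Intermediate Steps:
$w{\left(O,z \right)} = 1 + 2 O$ ($w{\left(O,z \right)} = O + \left(1 + O\right) = 1 + 2 O$)
$\left(- \frac{2}{x} + \frac{2}{3}\right) \left(\left(4 - 2\right) + w{\left(-2,5 \right)}\right) = \left(- \frac{2}{5} + \frac{2}{3}\right) \left(\left(4 - 2\right) + \left(1 + 2 \left(-2\right)\right)\right) = \left(\left(-2\right) \frac{1}{5} + 2 \cdot \frac{1}{3}\right) \left(\left(4 - 2\right) + \left(1 - 4\right)\right) = \left(- \frac{2}{5} + \frac{2}{3}\right) \left(2 - 3\right) = \frac{4}{15} \left(-1\right) = - \frac{4}{15}$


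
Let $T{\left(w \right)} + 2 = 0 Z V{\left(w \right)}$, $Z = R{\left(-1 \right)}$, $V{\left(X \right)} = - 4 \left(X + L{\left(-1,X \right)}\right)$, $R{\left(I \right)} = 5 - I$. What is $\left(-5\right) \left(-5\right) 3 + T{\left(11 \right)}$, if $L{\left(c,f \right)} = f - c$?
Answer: $73$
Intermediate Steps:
$V{\left(X \right)} = -4 - 8 X$ ($V{\left(X \right)} = - 4 \left(X + \left(X - -1\right)\right) = - 4 \left(X + \left(X + 1\right)\right) = - 4 \left(X + \left(1 + X\right)\right) = - 4 \left(1 + 2 X\right) = -4 - 8 X$)
$Z = 6$ ($Z = 5 - -1 = 5 + 1 = 6$)
$T{\left(w \right)} = -2$ ($T{\left(w \right)} = -2 + 0 \cdot 6 \left(-4 - 8 w\right) = -2 + 0 \left(-4 - 8 w\right) = -2 + 0 = -2$)
$\left(-5\right) \left(-5\right) 3 + T{\left(11 \right)} = \left(-5\right) \left(-5\right) 3 - 2 = 25 \cdot 3 - 2 = 75 - 2 = 73$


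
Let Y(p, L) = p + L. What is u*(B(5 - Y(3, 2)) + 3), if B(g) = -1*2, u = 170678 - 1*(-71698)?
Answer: 242376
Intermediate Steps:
Y(p, L) = L + p
u = 242376 (u = 170678 + 71698 = 242376)
B(g) = -2
u*(B(5 - Y(3, 2)) + 3) = 242376*(-2 + 3) = 242376*1 = 242376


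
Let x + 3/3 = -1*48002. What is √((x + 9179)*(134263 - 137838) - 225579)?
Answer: √138570221 ≈ 11772.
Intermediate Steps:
x = -48003 (x = -1 - 1*48002 = -1 - 48002 = -48003)
√((x + 9179)*(134263 - 137838) - 225579) = √((-48003 + 9179)*(134263 - 137838) - 225579) = √(-38824*(-3575) - 225579) = √(138795800 - 225579) = √138570221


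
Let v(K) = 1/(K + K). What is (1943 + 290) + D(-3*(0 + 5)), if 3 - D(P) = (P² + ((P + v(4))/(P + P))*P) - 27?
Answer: 32727/16 ≈ 2045.4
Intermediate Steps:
v(K) = 1/(2*K)
D(P) = 479/16 - P² - P/2 (D(P) = 3 - ((P² + ((P + (½)/4)/(P + P))*P) - 27) = 3 - ((P² + ((P + (½)*(¼))/((2*P)))*P) - 27) = 3 - ((P² + ((P + ⅛)*(1/(2*P)))*P) - 27) = 3 - ((P² + ((⅛ + P)*(1/(2*P)))*P) - 27) = 3 - ((P² + ((⅛ + P)/(2*P))*P) - 27) = 3 - ((P² + (1/16 + P/2)) - 27) = 3 - ((1/16 + P² + P/2) - 27) = 3 - (-431/16 + P² + P/2) = 3 + (431/16 - P² - P/2) = 479/16 - P² - P/2)
(1943 + 290) + D(-3*(0 + 5)) = (1943 + 290) + (479/16 - (-3*(0 + 5))² - (-3)*(0 + 5)/2) = 2233 + (479/16 - (-3*5)² - (-3)*5/2) = 2233 + (479/16 - 1*(-15)² - ½*(-15)) = 2233 + (479/16 - 1*225 + 15/2) = 2233 + (479/16 - 225 + 15/2) = 2233 - 3001/16 = 32727/16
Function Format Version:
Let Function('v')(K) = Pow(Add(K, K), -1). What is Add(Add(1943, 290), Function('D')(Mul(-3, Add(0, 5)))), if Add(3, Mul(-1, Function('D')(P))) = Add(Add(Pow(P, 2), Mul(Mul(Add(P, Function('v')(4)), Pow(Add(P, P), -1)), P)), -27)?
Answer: Rational(32727, 16) ≈ 2045.4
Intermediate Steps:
Function('v')(K) = Mul(Rational(1, 2), Pow(K, -1)) (Function('v')(K) = Pow(Mul(2, K), -1) = Mul(Rational(1, 2), Pow(K, -1)))
Function('D')(P) = Add(Rational(479, 16), Mul(-1, Pow(P, 2)), Mul(Rational(-1, 2), P)) (Function('D')(P) = Add(3, Mul(-1, Add(Add(Pow(P, 2), Mul(Mul(Add(P, Mul(Rational(1, 2), Pow(4, -1))), Pow(Add(P, P), -1)), P)), -27))) = Add(3, Mul(-1, Add(Add(Pow(P, 2), Mul(Mul(Add(P, Mul(Rational(1, 2), Rational(1, 4))), Pow(Mul(2, P), -1)), P)), -27))) = Add(3, Mul(-1, Add(Add(Pow(P, 2), Mul(Mul(Add(P, Rational(1, 8)), Mul(Rational(1, 2), Pow(P, -1))), P)), -27))) = Add(3, Mul(-1, Add(Add(Pow(P, 2), Mul(Mul(Add(Rational(1, 8), P), Mul(Rational(1, 2), Pow(P, -1))), P)), -27))) = Add(3, Mul(-1, Add(Add(Pow(P, 2), Mul(Mul(Rational(1, 2), Pow(P, -1), Add(Rational(1, 8), P)), P)), -27))) = Add(3, Mul(-1, Add(Add(Pow(P, 2), Add(Rational(1, 16), Mul(Rational(1, 2), P))), -27))) = Add(3, Mul(-1, Add(Add(Rational(1, 16), Pow(P, 2), Mul(Rational(1, 2), P)), -27))) = Add(3, Mul(-1, Add(Rational(-431, 16), Pow(P, 2), Mul(Rational(1, 2), P)))) = Add(3, Add(Rational(431, 16), Mul(-1, Pow(P, 2)), Mul(Rational(-1, 2), P))) = Add(Rational(479, 16), Mul(-1, Pow(P, 2)), Mul(Rational(-1, 2), P)))
Add(Add(1943, 290), Function('D')(Mul(-3, Add(0, 5)))) = Add(Add(1943, 290), Add(Rational(479, 16), Mul(-1, Pow(Mul(-3, Add(0, 5)), 2)), Mul(Rational(-1, 2), Mul(-3, Add(0, 5))))) = Add(2233, Add(Rational(479, 16), Mul(-1, Pow(Mul(-3, 5), 2)), Mul(Rational(-1, 2), Mul(-3, 5)))) = Add(2233, Add(Rational(479, 16), Mul(-1, Pow(-15, 2)), Mul(Rational(-1, 2), -15))) = Add(2233, Add(Rational(479, 16), Mul(-1, 225), Rational(15, 2))) = Add(2233, Add(Rational(479, 16), -225, Rational(15, 2))) = Add(2233, Rational(-3001, 16)) = Rational(32727, 16)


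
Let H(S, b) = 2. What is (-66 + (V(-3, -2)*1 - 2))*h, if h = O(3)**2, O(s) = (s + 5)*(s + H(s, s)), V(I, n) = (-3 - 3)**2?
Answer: -51200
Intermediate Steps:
V(I, n) = 36 (V(I, n) = (-6)**2 = 36)
O(s) = (2 + s)*(5 + s) (O(s) = (s + 5)*(s + 2) = (5 + s)*(2 + s) = (2 + s)*(5 + s))
h = 1600 (h = (10 + 3**2 + 7*3)**2 = (10 + 9 + 21)**2 = 40**2 = 1600)
(-66 + (V(-3, -2)*1 - 2))*h = (-66 + (36*1 - 2))*1600 = (-66 + (36 - 2))*1600 = (-66 + 34)*1600 = -32*1600 = -51200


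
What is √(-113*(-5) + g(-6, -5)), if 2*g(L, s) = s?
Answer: 15*√10/2 ≈ 23.717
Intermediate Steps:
g(L, s) = s/2
√(-113*(-5) + g(-6, -5)) = √(-113*(-5) + (½)*(-5)) = √(565 - 5/2) = √(1125/2) = 15*√10/2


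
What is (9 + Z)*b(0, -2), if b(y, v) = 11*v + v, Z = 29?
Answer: -912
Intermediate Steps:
b(y, v) = 12*v
(9 + Z)*b(0, -2) = (9 + 29)*(12*(-2)) = 38*(-24) = -912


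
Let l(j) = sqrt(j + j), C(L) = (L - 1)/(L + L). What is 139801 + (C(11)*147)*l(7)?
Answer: 139801 + 735*sqrt(14)/11 ≈ 1.4005e+5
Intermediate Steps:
C(L) = (-1 + L)/(2*L) (C(L) = (-1 + L)/((2*L)) = (-1 + L)*(1/(2*L)) = (-1 + L)/(2*L))
l(j) = sqrt(2)*sqrt(j) (l(j) = sqrt(2*j) = sqrt(2)*sqrt(j))
139801 + (C(11)*147)*l(7) = 139801 + (((1/2)*(-1 + 11)/11)*147)*(sqrt(2)*sqrt(7)) = 139801 + (((1/2)*(1/11)*10)*147)*sqrt(14) = 139801 + ((5/11)*147)*sqrt(14) = 139801 + 735*sqrt(14)/11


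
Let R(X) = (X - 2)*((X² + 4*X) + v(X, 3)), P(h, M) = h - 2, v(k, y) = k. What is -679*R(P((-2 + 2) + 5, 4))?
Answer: -16296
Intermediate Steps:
P(h, M) = -2 + h
R(X) = (-2 + X)*(X² + 5*X) (R(X) = (X - 2)*((X² + 4*X) + X) = (-2 + X)*(X² + 5*X))
-679*R(P((-2 + 2) + 5, 4)) = -679*(-2 + ((-2 + 2) + 5))*(-10 + (-2 + ((-2 + 2) + 5))² + 3*(-2 + ((-2 + 2) + 5))) = -679*(-2 + (0 + 5))*(-10 + (-2 + (0 + 5))² + 3*(-2 + (0 + 5))) = -679*(-2 + 5)*(-10 + (-2 + 5)² + 3*(-2 + 5)) = -2037*(-10 + 3² + 3*3) = -2037*(-10 + 9 + 9) = -2037*8 = -679*24 = -16296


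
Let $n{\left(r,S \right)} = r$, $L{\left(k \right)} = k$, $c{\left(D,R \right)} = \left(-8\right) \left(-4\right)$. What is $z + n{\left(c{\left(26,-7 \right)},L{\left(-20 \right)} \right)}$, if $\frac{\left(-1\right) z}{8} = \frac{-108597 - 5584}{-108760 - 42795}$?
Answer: $\frac{3936312}{151555} \approx 25.973$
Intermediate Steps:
$c{\left(D,R \right)} = 32$
$z = - \frac{913448}{151555}$ ($z = - 8 \frac{-108597 - 5584}{-108760 - 42795} = - 8 \left(- \frac{114181}{-151555}\right) = - 8 \left(\left(-114181\right) \left(- \frac{1}{151555}\right)\right) = \left(-8\right) \frac{114181}{151555} = - \frac{913448}{151555} \approx -6.0272$)
$z + n{\left(c{\left(26,-7 \right)},L{\left(-20 \right)} \right)} = - \frac{913448}{151555} + 32 = \frac{3936312}{151555}$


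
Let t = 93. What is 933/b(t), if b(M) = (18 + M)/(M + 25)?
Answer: 36698/37 ≈ 991.84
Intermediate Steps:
b(M) = (18 + M)/(25 + M)
933/b(t) = 933/(((18 + 93)/(25 + 93))) = 933/((111/118)) = 933/(((1/118)*111)) = 933/(111/118) = 933*(118/111) = 36698/37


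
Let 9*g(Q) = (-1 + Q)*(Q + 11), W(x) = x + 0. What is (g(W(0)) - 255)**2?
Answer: 5317636/81 ≈ 65650.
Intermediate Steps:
W(x) = x
g(Q) = (-1 + Q)*(11 + Q)/9 (g(Q) = ((-1 + Q)*(Q + 11))/9 = ((-1 + Q)*(11 + Q))/9 = (-1 + Q)*(11 + Q)/9)
(g(W(0)) - 255)**2 = ((-11/9 + (1/9)*0**2 + (10/9)*0) - 255)**2 = ((-11/9 + (1/9)*0 + 0) - 255)**2 = ((-11/9 + 0 + 0) - 255)**2 = (-11/9 - 255)**2 = (-2306/9)**2 = 5317636/81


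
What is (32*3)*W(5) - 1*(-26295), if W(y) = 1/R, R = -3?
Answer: 26263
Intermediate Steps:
W(y) = -⅓ (W(y) = 1/(-3) = -⅓)
(32*3)*W(5) - 1*(-26295) = (32*3)*(-⅓) - 1*(-26295) = 96*(-⅓) + 26295 = -32 + 26295 = 26263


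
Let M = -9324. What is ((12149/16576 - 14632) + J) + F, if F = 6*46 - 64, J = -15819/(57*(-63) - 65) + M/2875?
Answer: -314010616052793/21778792000 ≈ -14418.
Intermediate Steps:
J = 11391081/10511000 (J = -15819/(57*(-63) - 65) - 9324/2875 = -15819/(-3591 - 65) - 9324*1/2875 = -15819/(-3656) - 9324/2875 = -15819*(-1/3656) - 9324/2875 = 15819/3656 - 9324/2875 = 11391081/10511000 ≈ 1.0837)
F = 212 (F = 276 - 64 = 212)
((12149/16576 - 14632) + J) + F = ((12149/16576 - 14632) + 11391081/10511000) + 212 = (-242527883/16576 + 11391081/10511000) + 212 = -318627719956793/21778792000 + 212 = -314010616052793/21778792000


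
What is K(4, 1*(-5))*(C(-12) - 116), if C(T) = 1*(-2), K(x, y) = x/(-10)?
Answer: 236/5 ≈ 47.200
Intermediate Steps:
K(x, y) = -x/10 (K(x, y) = x*(-⅒) = -x/10)
C(T) = -2
K(4, 1*(-5))*(C(-12) - 116) = (-⅒*4)*(-2 - 116) = -⅖*(-118) = 236/5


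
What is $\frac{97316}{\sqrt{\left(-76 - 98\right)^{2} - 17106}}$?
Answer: $\frac{48658 \sqrt{13170}}{6585} \approx 847.99$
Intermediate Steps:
$\frac{97316}{\sqrt{\left(-76 - 98\right)^{2} - 17106}} = \frac{97316}{\sqrt{\left(-174\right)^{2} - 17106}} = \frac{97316}{\sqrt{30276 - 17106}} = \frac{97316}{\sqrt{13170}} = 97316 \frac{\sqrt{13170}}{13170} = \frac{48658 \sqrt{13170}}{6585}$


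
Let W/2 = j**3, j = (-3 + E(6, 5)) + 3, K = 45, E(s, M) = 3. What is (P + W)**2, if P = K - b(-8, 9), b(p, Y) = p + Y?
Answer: 9604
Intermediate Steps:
b(p, Y) = Y + p
j = 3 (j = (-3 + 3) + 3 = 0 + 3 = 3)
W = 54 (W = 2*3**3 = 2*27 = 54)
P = 44 (P = 45 - (9 - 8) = 45 - 1*1 = 45 - 1 = 44)
(P + W)**2 = (44 + 54)**2 = 98**2 = 9604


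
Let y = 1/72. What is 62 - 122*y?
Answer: 2171/36 ≈ 60.306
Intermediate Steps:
y = 1/72 ≈ 0.013889
62 - 122*y = 62 - 122*1/72 = 62 - 61/36 = 2171/36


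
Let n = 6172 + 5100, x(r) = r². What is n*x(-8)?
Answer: 721408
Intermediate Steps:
n = 11272
n*x(-8) = 11272*(-8)² = 11272*64 = 721408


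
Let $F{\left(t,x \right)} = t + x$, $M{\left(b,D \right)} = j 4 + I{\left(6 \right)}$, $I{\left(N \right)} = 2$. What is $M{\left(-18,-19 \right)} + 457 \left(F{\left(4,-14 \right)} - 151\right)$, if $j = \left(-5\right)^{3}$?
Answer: $-74075$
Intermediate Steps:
$j = -125$
$M{\left(b,D \right)} = -498$ ($M{\left(b,D \right)} = \left(-125\right) 4 + 2 = -500 + 2 = -498$)
$M{\left(-18,-19 \right)} + 457 \left(F{\left(4,-14 \right)} - 151\right) = -498 + 457 \left(\left(4 - 14\right) - 151\right) = -498 + 457 \left(-10 - 151\right) = -498 + 457 \left(-161\right) = -498 - 73577 = -74075$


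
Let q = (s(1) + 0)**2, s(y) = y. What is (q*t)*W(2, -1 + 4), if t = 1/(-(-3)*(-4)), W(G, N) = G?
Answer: -1/6 ≈ -0.16667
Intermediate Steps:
t = -1/12 (t = 1/(-1*12) = 1/(-12) = -1/12 ≈ -0.083333)
q = 1 (q = (1 + 0)**2 = 1**2 = 1)
(q*t)*W(2, -1 + 4) = (1*(-1/12))*2 = -1/12*2 = -1/6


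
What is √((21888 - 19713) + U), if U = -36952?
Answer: I*√34777 ≈ 186.49*I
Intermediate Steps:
√((21888 - 19713) + U) = √((21888 - 19713) - 36952) = √(2175 - 36952) = √(-34777) = I*√34777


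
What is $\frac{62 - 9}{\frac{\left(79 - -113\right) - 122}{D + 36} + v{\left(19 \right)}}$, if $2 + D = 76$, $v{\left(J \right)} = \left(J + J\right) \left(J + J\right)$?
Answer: $\frac{583}{15891} \approx 0.036687$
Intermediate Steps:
$v{\left(J \right)} = 4 J^{2}$ ($v{\left(J \right)} = 2 J 2 J = 4 J^{2}$)
$D = 74$ ($D = -2 + 76 = 74$)
$\frac{62 - 9}{\frac{\left(79 - -113\right) - 122}{D + 36} + v{\left(19 \right)}} = \frac{62 - 9}{\frac{\left(79 - -113\right) - 122}{74 + 36} + 4 \cdot 19^{2}} = \frac{53}{\frac{\left(79 + 113\right) - 122}{110} + 4 \cdot 361} = \frac{53}{\left(192 - 122\right) \frac{1}{110} + 1444} = \frac{53}{70 \cdot \frac{1}{110} + 1444} = \frac{53}{\frac{7}{11} + 1444} = \frac{53}{\frac{15891}{11}} = 53 \cdot \frac{11}{15891} = \frac{583}{15891}$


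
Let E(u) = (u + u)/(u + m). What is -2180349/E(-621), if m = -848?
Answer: -355881409/138 ≈ -2.5789e+6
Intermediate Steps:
E(u) = 2*u/(-848 + u) (E(u) = (u + u)/(u - 848) = (2*u)/(-848 + u) = 2*u/(-848 + u))
-2180349/E(-621) = -2180349/(2*(-621)/(-848 - 621)) = -2180349/(2*(-621)/(-1469)) = -2180349/(2*(-621)*(-1/1469)) = -2180349/1242/1469 = -2180349*1469/1242 = -355881409/138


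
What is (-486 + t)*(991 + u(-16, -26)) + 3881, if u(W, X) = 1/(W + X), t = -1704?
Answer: -15164498/7 ≈ -2.1664e+6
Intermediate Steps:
(-486 + t)*(991 + u(-16, -26)) + 3881 = (-486 - 1704)*(991 + 1/(-16 - 26)) + 3881 = -2190*(991 + 1/(-42)) + 3881 = -2190*(991 - 1/42) + 3881 = -2190*41621/42 + 3881 = -15191665/7 + 3881 = -15164498/7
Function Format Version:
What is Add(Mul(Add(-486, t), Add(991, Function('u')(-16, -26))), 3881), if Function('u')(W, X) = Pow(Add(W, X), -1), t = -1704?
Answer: Rational(-15164498, 7) ≈ -2.1664e+6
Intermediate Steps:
Add(Mul(Add(-486, t), Add(991, Function('u')(-16, -26))), 3881) = Add(Mul(Add(-486, -1704), Add(991, Pow(Add(-16, -26), -1))), 3881) = Add(Mul(-2190, Add(991, Pow(-42, -1))), 3881) = Add(Mul(-2190, Add(991, Rational(-1, 42))), 3881) = Add(Mul(-2190, Rational(41621, 42)), 3881) = Add(Rational(-15191665, 7), 3881) = Rational(-15164498, 7)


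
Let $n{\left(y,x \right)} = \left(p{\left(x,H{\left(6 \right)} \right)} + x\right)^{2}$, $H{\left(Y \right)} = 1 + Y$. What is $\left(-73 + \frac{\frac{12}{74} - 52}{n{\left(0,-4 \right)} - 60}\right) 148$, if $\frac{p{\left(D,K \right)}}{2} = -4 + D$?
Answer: $- \frac{920258}{85} \approx -10827.0$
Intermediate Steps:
$p{\left(D,K \right)} = -8 + 2 D$ ($p{\left(D,K \right)} = 2 \left(-4 + D\right) = -8 + 2 D$)
$n{\left(y,x \right)} = \left(-8 + 3 x\right)^{2}$ ($n{\left(y,x \right)} = \left(\left(-8 + 2 x\right) + x\right)^{2} = \left(-8 + 3 x\right)^{2}$)
$\left(-73 + \frac{\frac{12}{74} - 52}{n{\left(0,-4 \right)} - 60}\right) 148 = \left(-73 + \frac{\frac{12}{74} - 52}{\left(-8 + 3 \left(-4\right)\right)^{2} - 60}\right) 148 = \left(-73 + \frac{12 \cdot \frac{1}{74} - 52}{\left(-8 - 12\right)^{2} - 60}\right) 148 = \left(-73 + \frac{\frac{6}{37} - 52}{\left(-20\right)^{2} - 60}\right) 148 = \left(-73 - \frac{1918}{37 \left(400 - 60\right)}\right) 148 = \left(-73 - \frac{1918}{37 \cdot 340}\right) 148 = \left(-73 - \frac{959}{6290}\right) 148 = \left(- \frac{460129}{6290}\right) 148 = - \frac{920258}{85}$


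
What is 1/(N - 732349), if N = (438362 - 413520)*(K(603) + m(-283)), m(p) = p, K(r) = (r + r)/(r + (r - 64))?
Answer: -571/4417484859 ≈ -1.2926e-7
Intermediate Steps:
K(r) = 2*r/(-64 + 2*r) (K(r) = (2*r)/(r + (-64 + r)) = (2*r)/(-64 + 2*r) = 2*r/(-64 + 2*r))
N = -3999313580/571 (N = (438362 - 413520)*(603/(-32 + 603) - 283) = 24842*(603/571 - 283) = 24842*(-160990/571) = -3999313580/571 ≈ -7.0040e+6)
1/(N - 732349) = 1/(-3999313580/571 - 732349) = 1/(-4417484859/571) = -571/4417484859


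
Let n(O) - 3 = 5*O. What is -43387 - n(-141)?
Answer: -42685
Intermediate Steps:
n(O) = 3 + 5*O
-43387 - n(-141) = -43387 - (3 + 5*(-141)) = -43387 - (3 - 705) = -43387 - 1*(-702) = -43387 + 702 = -42685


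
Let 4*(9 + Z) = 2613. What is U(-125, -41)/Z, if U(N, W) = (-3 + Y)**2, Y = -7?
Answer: 400/2577 ≈ 0.15522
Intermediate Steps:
Z = 2577/4 (Z = -9 + (1/4)*2613 = -9 + 2613/4 = 2577/4 ≈ 644.25)
U(N, W) = 100 (U(N, W) = (-3 - 7)**2 = (-10)**2 = 100)
U(-125, -41)/Z = 100/(2577/4) = 100*(4/2577) = 400/2577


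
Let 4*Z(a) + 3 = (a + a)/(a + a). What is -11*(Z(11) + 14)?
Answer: -297/2 ≈ -148.50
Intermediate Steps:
Z(a) = -½ (Z(a) = -¾ + ((a + a)/(a + a))/4 = -¾ + ((2*a)/((2*a)))/4 = -¾ + ((2*a)*(1/(2*a)))/4 = -¾ + (¼)*1 = -¾ + ¼ = -½)
-11*(Z(11) + 14) = -11*(-½ + 14) = -11*27/2 = -297/2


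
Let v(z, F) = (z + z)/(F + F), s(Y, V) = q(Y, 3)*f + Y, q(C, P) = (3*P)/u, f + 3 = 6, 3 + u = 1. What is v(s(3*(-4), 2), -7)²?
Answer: 2601/196 ≈ 13.270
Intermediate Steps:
u = -2 (u = -3 + 1 = -2)
f = 3 (f = -3 + 6 = 3)
q(C, P) = -3*P/2 (q(C, P) = (3*P)/(-2) = (3*P)*(-½) = -3*P/2)
s(Y, V) = -27/2 + Y (s(Y, V) = -3/2*3*3 + Y = -9/2*3 + Y = -27/2 + Y)
v(z, F) = z/F (v(z, F) = (2*z)/((2*F)) = (2*z)*(1/(2*F)) = z/F)
v(s(3*(-4), 2), -7)² = ((-27/2 + 3*(-4))/(-7))² = ((-27/2 - 12)*(-⅐))² = (-51/2*(-⅐))² = (51/14)² = 2601/196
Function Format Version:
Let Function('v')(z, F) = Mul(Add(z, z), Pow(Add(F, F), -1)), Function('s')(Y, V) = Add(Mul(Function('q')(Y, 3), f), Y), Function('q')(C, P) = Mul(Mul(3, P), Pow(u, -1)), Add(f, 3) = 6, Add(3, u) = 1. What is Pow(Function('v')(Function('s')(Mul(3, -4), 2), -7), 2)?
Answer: Rational(2601, 196) ≈ 13.270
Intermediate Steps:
u = -2 (u = Add(-3, 1) = -2)
f = 3 (f = Add(-3, 6) = 3)
Function('q')(C, P) = Mul(Rational(-3, 2), P) (Function('q')(C, P) = Mul(Mul(3, P), Pow(-2, -1)) = Mul(Mul(3, P), Rational(-1, 2)) = Mul(Rational(-3, 2), P))
Function('s')(Y, V) = Add(Rational(-27, 2), Y) (Function('s')(Y, V) = Add(Mul(Mul(Rational(-3, 2), 3), 3), Y) = Add(Mul(Rational(-9, 2), 3), Y) = Add(Rational(-27, 2), Y))
Function('v')(z, F) = Mul(z, Pow(F, -1)) (Function('v')(z, F) = Mul(Mul(2, z), Pow(Mul(2, F), -1)) = Mul(Mul(2, z), Mul(Rational(1, 2), Pow(F, -1))) = Mul(z, Pow(F, -1)))
Pow(Function('v')(Function('s')(Mul(3, -4), 2), -7), 2) = Pow(Mul(Add(Rational(-27, 2), Mul(3, -4)), Pow(-7, -1)), 2) = Pow(Mul(Add(Rational(-27, 2), -12), Rational(-1, 7)), 2) = Pow(Mul(Rational(-51, 2), Rational(-1, 7)), 2) = Pow(Rational(51, 14), 2) = Rational(2601, 196)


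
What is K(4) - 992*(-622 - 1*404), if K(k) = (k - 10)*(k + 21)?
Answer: 1017642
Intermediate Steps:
K(k) = (-10 + k)*(21 + k)
K(4) - 992*(-622 - 1*404) = (-210 + 4**2 + 11*4) - 992*(-622 - 1*404) = (-210 + 16 + 44) - 992*(-622 - 404) = -150 - 992*(-1026) = -150 + 1017792 = 1017642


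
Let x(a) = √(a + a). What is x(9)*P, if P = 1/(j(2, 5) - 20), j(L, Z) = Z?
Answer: -√2/5 ≈ -0.28284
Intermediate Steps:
x(a) = √2*√a (x(a) = √(2*a) = √2*√a)
P = -1/15 (P = 1/(5 - 20) = 1/(-15) = -1/15 ≈ -0.066667)
x(9)*P = (√2*√9)*(-1/15) = (√2*3)*(-1/15) = (3*√2)*(-1/15) = -√2/5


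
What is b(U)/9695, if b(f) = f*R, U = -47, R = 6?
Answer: -282/9695 ≈ -0.029087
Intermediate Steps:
b(f) = 6*f (b(f) = f*6 = 6*f)
b(U)/9695 = (6*(-47))/9695 = -282*1/9695 = -282/9695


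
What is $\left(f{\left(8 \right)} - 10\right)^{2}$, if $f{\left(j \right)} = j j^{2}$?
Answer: $252004$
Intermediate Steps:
$f{\left(j \right)} = j^{3}$
$\left(f{\left(8 \right)} - 10\right)^{2} = \left(8^{3} - 10\right)^{2} = \left(512 - 10\right)^{2} = 502^{2} = 252004$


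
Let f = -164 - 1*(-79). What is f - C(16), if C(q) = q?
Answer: -101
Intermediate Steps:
f = -85 (f = -164 + 79 = -85)
f - C(16) = -85 - 1*16 = -85 - 16 = -101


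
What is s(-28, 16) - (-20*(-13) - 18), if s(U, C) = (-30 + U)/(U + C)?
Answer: -1423/6 ≈ -237.17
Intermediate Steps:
s(U, C) = (-30 + U)/(C + U)
s(-28, 16) - (-20*(-13) - 18) = (-30 - 28)/(16 - 28) - (-20*(-13) - 18) = -58/(-12) - (260 - 18) = -1/12*(-58) - 1*242 = 29/6 - 242 = -1423/6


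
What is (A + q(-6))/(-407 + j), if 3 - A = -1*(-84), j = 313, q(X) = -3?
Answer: 42/47 ≈ 0.89362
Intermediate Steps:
A = -81 (A = 3 - (-1)*(-84) = 3 - 1*84 = 3 - 84 = -81)
(A + q(-6))/(-407 + j) = (-81 - 3)/(-407 + 313) = -84/(-94) = -84*(-1/94) = 42/47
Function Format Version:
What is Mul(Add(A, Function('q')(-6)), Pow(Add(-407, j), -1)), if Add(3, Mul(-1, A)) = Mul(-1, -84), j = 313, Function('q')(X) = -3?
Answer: Rational(42, 47) ≈ 0.89362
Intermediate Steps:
A = -81 (A = Add(3, Mul(-1, Mul(-1, -84))) = Add(3, Mul(-1, 84)) = Add(3, -84) = -81)
Mul(Add(A, Function('q')(-6)), Pow(Add(-407, j), -1)) = Mul(Add(-81, -3), Pow(Add(-407, 313), -1)) = Mul(-84, Pow(-94, -1)) = Mul(-84, Rational(-1, 94)) = Rational(42, 47)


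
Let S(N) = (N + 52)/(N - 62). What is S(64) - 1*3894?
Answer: -3836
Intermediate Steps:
S(N) = (52 + N)/(-62 + N)
S(64) - 1*3894 = (52 + 64)/(-62 + 64) - 1*3894 = 116/2 - 3894 = (1/2)*116 - 3894 = 58 - 3894 = -3836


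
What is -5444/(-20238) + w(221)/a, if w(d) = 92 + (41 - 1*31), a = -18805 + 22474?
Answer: 3673052/12375537 ≈ 0.29680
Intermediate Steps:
a = 3669
w(d) = 102 (w(d) = 92 + (41 - 31) = 92 + 10 = 102)
-5444/(-20238) + w(221)/a = -5444/(-20238) + 102/3669 = -5444*(-1/20238) + 102*(1/3669) = 2722/10119 + 34/1223 = 3673052/12375537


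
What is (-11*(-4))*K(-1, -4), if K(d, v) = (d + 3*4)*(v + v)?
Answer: -3872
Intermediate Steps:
K(d, v) = 2*v*(12 + d) (K(d, v) = (d + 12)*(2*v) = (12 + d)*(2*v) = 2*v*(12 + d))
(-11*(-4))*K(-1, -4) = (-11*(-4))*(2*(-4)*(12 - 1)) = 44*(2*(-4)*11) = 44*(-88) = -3872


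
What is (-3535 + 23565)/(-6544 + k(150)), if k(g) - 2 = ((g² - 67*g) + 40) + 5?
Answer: 20030/5953 ≈ 3.3647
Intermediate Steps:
k(g) = 47 + g² - 67*g (k(g) = 2 + (((g² - 67*g) + 40) + 5) = 2 + ((40 + g² - 67*g) + 5) = 2 + (45 + g² - 67*g) = 47 + g² - 67*g)
(-3535 + 23565)/(-6544 + k(150)) = (-3535 + 23565)/(-6544 + (47 + 150² - 67*150)) = 20030/(-6544 + (47 + 22500 - 10050)) = 20030/(-6544 + 12497) = 20030/5953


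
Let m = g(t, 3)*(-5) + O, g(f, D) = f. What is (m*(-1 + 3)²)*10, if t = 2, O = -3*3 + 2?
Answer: -680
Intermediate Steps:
O = -7 (O = -9 + 2 = -7)
m = -17 (m = 2*(-5) - 7 = -10 - 7 = -17)
(m*(-1 + 3)²)*10 = -17*(-1 + 3)²*10 = -17*2²*10 = -17*4*10 = -68*10 = -680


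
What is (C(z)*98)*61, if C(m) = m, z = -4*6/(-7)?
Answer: 20496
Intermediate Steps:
z = 24/7 (z = -24*(-1/7) = 24/7 ≈ 3.4286)
(C(z)*98)*61 = ((24/7)*98)*61 = 336*61 = 20496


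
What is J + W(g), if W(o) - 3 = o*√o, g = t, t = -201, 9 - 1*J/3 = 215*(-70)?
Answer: 45180 - 201*I*√201 ≈ 45180.0 - 2849.7*I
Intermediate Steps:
J = 45177 (J = 27 - 645*(-70) = 27 - 3*(-15050) = 27 + 45150 = 45177)
g = -201
W(o) = 3 + o^(3/2) (W(o) = 3 + o*√o = 3 + o^(3/2))
J + W(g) = 45177 + (3 + (-201)^(3/2)) = 45177 + (3 - 201*I*√201) = 45180 - 201*I*√201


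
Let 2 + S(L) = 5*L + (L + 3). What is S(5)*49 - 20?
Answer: 1499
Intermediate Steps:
S(L) = 1 + 6*L (S(L) = -2 + (5*L + (L + 3)) = -2 + (5*L + (3 + L)) = -2 + (3 + 6*L) = 1 + 6*L)
S(5)*49 - 20 = (1 + 6*5)*49 - 20 = (1 + 30)*49 - 20 = 31*49 - 20 = 1519 - 20 = 1499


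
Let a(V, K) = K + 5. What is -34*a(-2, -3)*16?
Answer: -1088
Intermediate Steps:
a(V, K) = 5 + K
-34*a(-2, -3)*16 = -34*(5 - 3)*16 = -34*2*16 = -68*16 = -1088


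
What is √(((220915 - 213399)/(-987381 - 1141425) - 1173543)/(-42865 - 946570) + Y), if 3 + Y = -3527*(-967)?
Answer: √420315988955789300295136213465/351052527435 ≈ 1846.8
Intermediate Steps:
Y = 3410606 (Y = -3 - 3527*(-967) = -3 + 3410609 = 3410606)
√(((220915 - 213399)/(-987381 - 1141425) - 1173543)/(-42865 - 946570) + Y) = √(((220915 - 213399)/(-987381 - 1141425) - 1173543)/(-42865 - 946570) + 3410606) = √((7516/(-2128806) - 1173543)/(-989435) + 3410606) = √((7516*(-1/2128806) - 1173543)*(-1/989435) + 3410606) = √((-3758/1064403 - 1173543)*(-1/989435) + 3410606) = √(-1249122693587/1064403*(-1/989435) + 3410606) = √(1249122693587/1053157582305 + 3410606) = √(3591906818277620417/1053157582305) = √420315988955789300295136213465/351052527435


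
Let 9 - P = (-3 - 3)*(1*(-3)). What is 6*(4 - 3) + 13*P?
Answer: -111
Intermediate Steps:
P = -9 (P = 9 - (-3 - 3)*1*(-3) = 9 - (-6)*(-3) = 9 - 1*18 = 9 - 18 = -9)
6*(4 - 3) + 13*P = 6*(4 - 3) + 13*(-9) = 6*1 - 117 = 6 - 117 = -111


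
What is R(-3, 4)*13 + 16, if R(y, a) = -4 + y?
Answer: -75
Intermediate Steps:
R(-3, 4)*13 + 16 = (-4 - 3)*13 + 16 = -7*13 + 16 = -91 + 16 = -75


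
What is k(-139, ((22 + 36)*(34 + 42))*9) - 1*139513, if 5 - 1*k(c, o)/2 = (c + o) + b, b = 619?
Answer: -219807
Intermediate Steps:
k(c, o) = -1228 - 2*c - 2*o (k(c, o) = 10 - 2*((c + o) + 619) = 10 - 2*(619 + c + o) = 10 + (-1238 - 2*c - 2*o) = -1228 - 2*c - 2*o)
k(-139, ((22 + 36)*(34 + 42))*9) - 1*139513 = (-1228 - 2*(-139) - 2*(22 + 36)*(34 + 42)*9) - 1*139513 = (-1228 + 278 - 2*58*76*9) - 139513 = (-1228 + 278 - 8816*9) - 139513 = (-1228 + 278 - 2*39672) - 139513 = (-1228 + 278 - 79344) - 139513 = -80294 - 139513 = -219807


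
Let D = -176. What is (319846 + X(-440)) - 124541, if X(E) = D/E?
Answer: 976527/5 ≈ 1.9531e+5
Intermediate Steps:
X(E) = -176/E
(319846 + X(-440)) - 124541 = (319846 - 176/(-440)) - 124541 = (319846 - 176*(-1/440)) - 124541 = (319846 + ⅖) - 124541 = 1599232/5 - 124541 = 976527/5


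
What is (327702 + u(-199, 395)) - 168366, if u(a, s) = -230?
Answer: 159106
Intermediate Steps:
(327702 + u(-199, 395)) - 168366 = (327702 - 230) - 168366 = 327472 - 168366 = 159106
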